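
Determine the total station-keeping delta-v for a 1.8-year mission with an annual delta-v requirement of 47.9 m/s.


dV = rate * years = 47.9 * 1.8
dV = 86.2200 m/s

86.2200 m/s


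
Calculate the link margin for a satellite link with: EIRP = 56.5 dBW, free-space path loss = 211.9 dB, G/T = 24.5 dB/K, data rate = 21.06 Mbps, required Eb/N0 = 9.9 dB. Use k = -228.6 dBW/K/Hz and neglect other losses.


C/N0 = EIRP - FSPL + G/T - k = 56.5 - 211.9 + 24.5 - (-228.6)
C/N0 = 97.7000 dB-Hz
R_b = 21.06 Mbps = 2.106e+07 bps -> 10*log10(R_b) = 73.2346 dB-Hz
Eb/N0 = C/N0 - 10*log10(R_b) = 97.7000 - 73.2346 = 24.4654 dB
Margin = Eb/N0 - Eb/N0_req = 24.4654 - 9.9 = 14.5654 dB (link closes)

14.5654 dB


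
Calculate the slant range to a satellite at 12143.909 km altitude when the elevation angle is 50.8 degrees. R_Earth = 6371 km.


h = 12143.909 km, el = 50.8 deg
d = -R_E*sin(el) + sqrt((R_E*sin(el))^2 + 2*R_E*h + h^2)
d = -6371.0000*sin(0.8866273) + sqrt((6371.0000*0.7749445)^2 + 2*6371.0000*12143.909 + 12143.909^2)
d = 13134.5711 km

13134.5711 km


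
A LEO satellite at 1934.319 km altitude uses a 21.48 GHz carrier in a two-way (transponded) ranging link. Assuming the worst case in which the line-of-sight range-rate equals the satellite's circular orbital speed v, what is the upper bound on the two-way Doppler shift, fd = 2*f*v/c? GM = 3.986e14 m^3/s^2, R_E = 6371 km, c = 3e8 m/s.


r = 8.305319e+06 m
v = sqrt(mu/r) = 6927.7226 m/s (worst-case radial velocity)
f = 21.48 GHz = 2.148e+10 Hz
fd = 2*f*v/c = 2*2.148e+10*6927.7226/3.0e+08
fd = 992049.8737 Hz

992049.8737 Hz


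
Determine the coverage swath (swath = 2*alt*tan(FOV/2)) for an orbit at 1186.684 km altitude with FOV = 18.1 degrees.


FOV = 18.1 deg = 0.3159046 rad
swath = 2 * alt * tan(FOV/2) = 2 * 1186.684 * tan(0.1579523)
swath = 2 * 1186.684 * 0.1592791
swath = 378.0280 km

378.0280 km


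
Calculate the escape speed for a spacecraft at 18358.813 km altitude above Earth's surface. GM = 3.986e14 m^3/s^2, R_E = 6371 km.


r = 6371.0 + 18358.813 = 24729.8130 km = 2.4729813e+07 m
v_esc = sqrt(2*mu/r) = sqrt(2*3.986e14 / 2.4729813e+07)
v_esc = 5677.7103 m/s = 5.6777 km/s

5.6777 km/s


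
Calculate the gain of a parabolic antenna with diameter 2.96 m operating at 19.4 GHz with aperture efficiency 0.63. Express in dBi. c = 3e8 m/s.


lambda = c/f = 3e8 / 1.94e+10 = 0.01546392 m
G = eta*(pi*D/lambda)^2 = 0.63*(pi*2.96/0.01546392)^2
G = 227816.2335 (linear)
G = 10*log10(227816.2335) = 53.5758 dBi

53.5758 dBi


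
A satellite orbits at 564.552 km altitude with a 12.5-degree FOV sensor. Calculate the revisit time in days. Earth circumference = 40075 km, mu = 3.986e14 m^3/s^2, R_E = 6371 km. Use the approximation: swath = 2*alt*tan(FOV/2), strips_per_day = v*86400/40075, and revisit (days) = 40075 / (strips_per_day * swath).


swath = 2*564.552*tan(0.1090831) = 123.6570 km
v = sqrt(mu/r) = 7581.0285 m/s = 7.5810 km/s
strips/day = v*86400/40075 = 7.5810*86400/40075 = 16.3444
coverage/day = strips * swath = 16.3444 * 123.6570 = 2021.0965 km
revisit = 40075 / 2021.0965 = 19.8283 days

19.8283 days


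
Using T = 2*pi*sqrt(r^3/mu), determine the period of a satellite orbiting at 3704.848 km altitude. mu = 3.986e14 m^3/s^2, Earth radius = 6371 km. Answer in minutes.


r = 10075.8480 km = 1.0075848e+07 m
T = 2*pi*sqrt(r^3/mu) = 2*pi*sqrt(1.0229274e+21 / 3.986e14)
T = 10065.4601 s = 167.7577 min

167.7577 minutes


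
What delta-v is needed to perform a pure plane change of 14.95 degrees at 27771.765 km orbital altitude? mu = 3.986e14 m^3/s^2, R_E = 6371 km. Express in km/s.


r = 34142.7650 km = 3.4142765e+07 m
V = sqrt(mu/r) = 3416.7980 m/s
di = 14.95 deg = 0.2609267 rad
dV = 2*V*sin(di/2) = 2*3416.7980*sin(0.1304634)
dV = 889.0070 m/s = 0.889007 km/s

0.8890 km/s


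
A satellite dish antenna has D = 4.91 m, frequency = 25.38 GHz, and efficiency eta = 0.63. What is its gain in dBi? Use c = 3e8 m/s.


lambda = c/f = 3e8 / 2.538e+10 = 0.01182033 m
G = eta*(pi*D/lambda)^2 = 0.63*(pi*4.91/0.01182033)^2
G = 1.0728624e+06 (linear)
G = 10*log10(1.0728624e+06) = 60.3054 dBi

60.3054 dBi


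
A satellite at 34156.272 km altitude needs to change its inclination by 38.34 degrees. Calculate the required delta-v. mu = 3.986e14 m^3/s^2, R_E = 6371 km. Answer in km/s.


r = 40527.2720 km = 4.0527272e+07 m
V = sqrt(mu/r) = 3136.1365 m/s
di = 38.34 deg = 0.6691592 rad
dV = 2*V*sin(di/2) = 2*3136.1365*sin(0.3345796)
dV = 2059.6396 m/s = 2.0596 km/s

2.0596 km/s


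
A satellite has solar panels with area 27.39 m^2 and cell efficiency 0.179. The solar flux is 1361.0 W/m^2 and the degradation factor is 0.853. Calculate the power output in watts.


P = area * eta * S * degradation
P = 27.39 * 0.179 * 1361.0 * 0.853
P = 5691.8339 W

5691.8339 W


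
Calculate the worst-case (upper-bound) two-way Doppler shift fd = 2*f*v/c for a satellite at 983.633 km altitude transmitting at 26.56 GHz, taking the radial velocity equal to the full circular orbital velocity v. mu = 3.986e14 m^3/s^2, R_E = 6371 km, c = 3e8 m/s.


r = 7.354633e+06 m
v = sqrt(mu/r) = 7361.8700 m/s (worst-case radial velocity)
f = 26.56 GHz = 2.656e+10 Hz
fd = 2*f*v/c = 2*2.656e+10*7361.8700/3.0e+08
fd = 1.3035418e+06 Hz

1.3035e+06 Hz


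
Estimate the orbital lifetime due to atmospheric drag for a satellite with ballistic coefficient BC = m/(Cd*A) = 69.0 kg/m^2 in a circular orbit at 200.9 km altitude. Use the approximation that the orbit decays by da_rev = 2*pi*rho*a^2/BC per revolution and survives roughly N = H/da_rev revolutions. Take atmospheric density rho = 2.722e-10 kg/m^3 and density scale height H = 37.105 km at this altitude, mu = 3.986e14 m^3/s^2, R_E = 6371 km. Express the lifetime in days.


a = R_E + alt = 6571.9000 km = 6.5719e+06 m
da_rev = 2*pi*rho*a^2/BC = 2*pi*2.722e-10*(6.5719e+06)^2/69.0 = 1070.534805 m per revolution
N = H/da_rev = 37105.0000 m / 1070.534805 m = 34.6602 revolutions
P = 2*pi*sqrt(a^3/mu) = 5302.0967 s
lifetime = N*P = 34.6602 * 5302.0967 = 183771.9761 s = 2.1270 days

2.1270 days


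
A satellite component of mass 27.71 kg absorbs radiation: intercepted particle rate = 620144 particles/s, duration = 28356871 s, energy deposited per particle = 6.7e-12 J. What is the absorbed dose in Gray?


Total energy deposited = rate * time * E_per
  = 620144 * 28356871 * 6.7e-12 = 117.8218 J
Dose = E_total / mass = 117.8218 / 27.71
Dose = 4.2520 Gy

4.2520 Gy


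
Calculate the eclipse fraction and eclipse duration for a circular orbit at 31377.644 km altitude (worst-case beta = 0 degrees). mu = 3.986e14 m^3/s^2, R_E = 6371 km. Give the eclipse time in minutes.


r = 37748.6440 km
T = 1216.4997 min
Eclipse fraction = arcsin(R_E/r)/pi = arcsin(6371.0000/37748.6440)/pi
= arcsin(0.1687743)/pi = 0.05398089
Eclipse duration = 0.05398089 * 1216.4997 = 65.6677 min

65.6677 minutes


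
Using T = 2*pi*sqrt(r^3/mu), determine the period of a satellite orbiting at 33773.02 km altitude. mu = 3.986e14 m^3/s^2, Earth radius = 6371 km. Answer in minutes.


r = 40144.0200 km = 4.014402e+07 m
T = 2*pi*sqrt(r^3/mu) = 2*pi*sqrt(6.4693788e+22 / 3.986e14)
T = 80046.5303 s = 1334.1088 min

1334.1088 minutes


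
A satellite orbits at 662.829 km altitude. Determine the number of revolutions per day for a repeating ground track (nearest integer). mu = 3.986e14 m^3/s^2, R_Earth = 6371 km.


r = 7.033829e+06 m
T = 2*pi*sqrt(r^3/mu) = 5870.8222 s = 97.8470 min
revs/day = 1440 / 97.8470 = 14.7168
Rounded: 15 revolutions per day

15 revolutions per day


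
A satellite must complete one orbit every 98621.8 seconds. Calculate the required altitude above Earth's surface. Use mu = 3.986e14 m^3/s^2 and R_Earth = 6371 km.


T = 98621.8 s
r = (mu*T^2/(4*pi^2))^(1/3) = (3.986e14 * 98621.8^2 / (4*pi^2))^(1/3)
r = 4.6136127e+07 m = 46136.1272 km
alt = r - R_E = 46136.1272 - 6371 = 39765.1272 km

39765.1272 km


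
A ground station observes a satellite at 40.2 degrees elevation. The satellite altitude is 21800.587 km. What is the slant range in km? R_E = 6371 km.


h = 21800.587 km, el = 40.2 deg
d = -R_E*sin(el) + sqrt((R_E*sin(el))^2 + 2*R_E*h + h^2)
d = -6371.0000*sin(0.7016224) + sqrt((6371.0000*0.6454577)^2 + 2*6371.0000*21800.587 + 21800.587^2)
d = 23635.9233 km

23635.9233 km


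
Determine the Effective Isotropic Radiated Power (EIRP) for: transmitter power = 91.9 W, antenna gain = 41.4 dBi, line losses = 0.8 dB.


Pt = 91.9 W = 19.6332 dBW
EIRP = Pt_dBW + Gt - losses = 19.6332 + 41.4 - 0.8 = 60.2332 dBW

60.2332 dBW


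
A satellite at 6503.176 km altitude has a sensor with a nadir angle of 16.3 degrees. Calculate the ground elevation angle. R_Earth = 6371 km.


r = R_E + alt = 12874.1760 km
Law of sines in the satellite / Earth-center / ground-point triangle:
  sin(nadir)/R_E = sin(90 + el)/r  =>  cos(el) = (r/R_E)*sin(nadir)
cos(el) = (12874.1760 / 6371.0000) * sin(16.3 deg) = 0.5671563
el = arccos(0.5671563) = 55.4478 deg
(Earth-central angle = 90 - nadir - el = 18.2522 deg)

55.4478 degrees


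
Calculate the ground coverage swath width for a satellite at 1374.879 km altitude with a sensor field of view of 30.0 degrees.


FOV = 30.0 deg = 0.5235988 rad
swath = 2 * alt * tan(FOV/2) = 2 * 1374.879 * tan(0.2617994)
swath = 2 * 1374.879 * 0.2679492
swath = 736.7954 km

736.7954 km


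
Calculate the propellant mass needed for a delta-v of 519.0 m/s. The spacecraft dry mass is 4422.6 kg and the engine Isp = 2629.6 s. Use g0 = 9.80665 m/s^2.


ve = Isp * g0 = 2629.6 * 9.80665 = 25787.566840 m/s
mass ratio = exp(dv/ve) = exp(519.0/25787.566840) = 1.02032987
m_prop = m_dry * (mr - 1) = 4422.6 * (1.02032987 - 1)
m_prop = 89.9109 kg

89.9109 kg


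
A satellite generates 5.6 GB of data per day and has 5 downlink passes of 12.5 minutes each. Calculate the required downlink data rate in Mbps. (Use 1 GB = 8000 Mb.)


total contact time = 5 * 12.5 * 60 = 3750.0000 s
data = 5.6 GB = 44800.0000 Mb
rate = 44800.0000 / 3750.0000 = 11.9467 Mbps

11.9467 Mbps


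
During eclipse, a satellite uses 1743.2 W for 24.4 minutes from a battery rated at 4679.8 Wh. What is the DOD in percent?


E_used = P * t / 60 = 1743.2 * 24.4 / 60 = 708.9013 Wh
DOD = E_used / E_total * 100 = 708.9013 / 4679.8 * 100
DOD = 15.1481 %

15.1481 %


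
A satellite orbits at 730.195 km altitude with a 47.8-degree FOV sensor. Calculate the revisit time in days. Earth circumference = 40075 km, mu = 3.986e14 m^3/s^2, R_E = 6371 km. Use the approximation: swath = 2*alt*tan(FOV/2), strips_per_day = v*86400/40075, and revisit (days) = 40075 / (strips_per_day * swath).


swath = 2*730.195*tan(0.4171337) = 647.1558 km
v = sqrt(mu/r) = 7492.0890 m/s = 7.4921 km/s
strips/day = v*86400/40075 = 7.4921*86400/40075 = 16.1526
coverage/day = strips * swath = 16.1526 * 647.1558 = 10453.2652 km
revisit = 40075 / 10453.2652 = 3.8337 days

3.8337 days


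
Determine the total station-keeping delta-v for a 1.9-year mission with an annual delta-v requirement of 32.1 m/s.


dV = rate * years = 32.1 * 1.9
dV = 60.9900 m/s

60.9900 m/s


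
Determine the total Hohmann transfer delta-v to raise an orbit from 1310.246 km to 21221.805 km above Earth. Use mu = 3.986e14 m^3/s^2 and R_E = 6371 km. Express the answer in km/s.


r1 = 7681.2460 km = 7.681246e+06 m
r2 = 27592.8050 km = 2.7592805e+07 m
dv1 = sqrt(mu/r1)*(sqrt(2*r2/(r1+r2)) - 1) = 1806.6220 m/s
dv2 = sqrt(mu/r2)*(1 - sqrt(2*r1/(r1+r2))) = 1292.4947 m/s
total dv = |dv1| + |dv2| = 1806.6220 + 1292.4947 = 3099.1167 m/s = 3.0991 km/s

3.0991 km/s


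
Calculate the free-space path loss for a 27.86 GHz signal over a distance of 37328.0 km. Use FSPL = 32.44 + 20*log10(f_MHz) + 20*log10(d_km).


f = 27.86 GHz = 27860.0000 MHz
d = 37328.0 km
FSPL = 32.44 + 20*log10(27860.0000) + 20*log10(37328.0)
FSPL = 32.44 + 88.8996 + 91.4407
FSPL = 212.7803 dB

212.7803 dB


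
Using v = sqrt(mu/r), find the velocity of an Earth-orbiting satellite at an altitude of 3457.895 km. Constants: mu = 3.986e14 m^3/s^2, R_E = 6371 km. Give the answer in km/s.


r = R_E + alt = 6371.0 + 3457.895 = 9828.8950 km = 9.828895e+06 m
v = sqrt(mu/r) = sqrt(3.986e14 / 9.828895e+06) = 6368.1942 m/s = 6.3682 km/s

6.3682 km/s


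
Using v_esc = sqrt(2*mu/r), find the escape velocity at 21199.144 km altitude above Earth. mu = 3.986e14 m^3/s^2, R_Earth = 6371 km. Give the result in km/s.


r = 6371.0 + 21199.144 = 27570.1440 km = 2.7570144e+07 m
v_esc = sqrt(2*mu/r) = sqrt(2*3.986e14 / 2.7570144e+07)
v_esc = 5377.2983 m/s = 5.3773 km/s

5.3773 km/s


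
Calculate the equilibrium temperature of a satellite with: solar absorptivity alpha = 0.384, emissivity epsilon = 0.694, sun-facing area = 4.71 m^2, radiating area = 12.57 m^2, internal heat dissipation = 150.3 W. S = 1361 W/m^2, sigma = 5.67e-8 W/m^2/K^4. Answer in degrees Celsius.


Numerator = alpha*S*A_sun + Q_int = 0.384*1361*4.71 + 150.3 = 2611.8590 W
Denominator = eps*sigma*A_rad = 0.694*5.67e-8*12.57 = 4.9462699e-07 W/K^4
T^4 = 5.2804621e+09 K^4
T = 269.5678 K = -3.5822 C

-3.5822 degrees Celsius


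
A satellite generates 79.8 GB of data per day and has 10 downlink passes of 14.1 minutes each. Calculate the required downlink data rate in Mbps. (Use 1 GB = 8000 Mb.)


total contact time = 10 * 14.1 * 60 = 8460.0000 s
data = 79.8 GB = 638400.0000 Mb
rate = 638400.0000 / 8460.0000 = 75.4610 Mbps

75.4610 Mbps


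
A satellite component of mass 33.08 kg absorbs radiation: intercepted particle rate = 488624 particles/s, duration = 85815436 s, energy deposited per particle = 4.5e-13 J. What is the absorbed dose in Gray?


Total energy deposited = rate * time * E_per
  = 488624 * 85815436 * 4.5e-13 = 18.8692 J
Dose = E_total / mass = 18.8692 / 33.08
Dose = 0.5704101 Gy

0.5704 Gy


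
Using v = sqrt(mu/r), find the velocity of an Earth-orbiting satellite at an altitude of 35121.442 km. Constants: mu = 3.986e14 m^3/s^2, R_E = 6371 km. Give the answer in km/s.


r = R_E + alt = 6371.0 + 35121.442 = 41492.4420 km = 4.1492442e+07 m
v = sqrt(mu/r) = sqrt(3.986e14 / 4.1492442e+07) = 3099.4465 m/s = 3.0994 km/s

3.0994 km/s


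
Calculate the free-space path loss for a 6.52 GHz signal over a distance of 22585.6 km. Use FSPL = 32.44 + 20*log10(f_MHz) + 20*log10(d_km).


f = 6.52 GHz = 6520.0000 MHz
d = 22585.6 km
FSPL = 32.44 + 20*log10(6520.0000) + 20*log10(22585.6)
FSPL = 32.44 + 76.2850 + 87.0766
FSPL = 195.8016 dB

195.8016 dB


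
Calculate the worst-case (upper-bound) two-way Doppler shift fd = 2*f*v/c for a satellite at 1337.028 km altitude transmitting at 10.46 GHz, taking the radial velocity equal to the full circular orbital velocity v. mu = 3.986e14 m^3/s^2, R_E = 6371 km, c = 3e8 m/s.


r = 7.708028e+06 m
v = sqrt(mu/r) = 7191.1278 m/s (worst-case radial velocity)
f = 10.46 GHz = 1.046e+10 Hz
fd = 2*f*v/c = 2*1.046e+10*7191.1278/3.0e+08
fd = 501461.3100 Hz

501461.3100 Hz


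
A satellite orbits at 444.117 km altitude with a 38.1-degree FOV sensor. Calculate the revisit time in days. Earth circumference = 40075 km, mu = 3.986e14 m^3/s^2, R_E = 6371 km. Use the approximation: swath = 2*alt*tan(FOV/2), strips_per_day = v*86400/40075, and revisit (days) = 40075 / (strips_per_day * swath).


swath = 2*444.117*tan(0.3324852) = 306.7108 km
v = sqrt(mu/r) = 7647.7202 m/s = 7.6477 km/s
strips/day = v*86400/40075 = 7.6477*86400/40075 = 16.4882
coverage/day = strips * swath = 16.4882 * 306.7108 = 5057.0966 km
revisit = 40075 / 5057.0966 = 7.9245 days

7.9245 days


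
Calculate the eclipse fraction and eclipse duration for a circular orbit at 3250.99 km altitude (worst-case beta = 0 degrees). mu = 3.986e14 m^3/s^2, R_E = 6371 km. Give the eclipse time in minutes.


r = 9621.9900 km
T = 156.5515 min
Eclipse fraction = arcsin(R_E/r)/pi = arcsin(6371.0000/9621.9900)/pi
= arcsin(0.6621291)/pi = 0.230347
Eclipse duration = 0.230347 * 156.5515 = 36.0612 min

36.0612 minutes


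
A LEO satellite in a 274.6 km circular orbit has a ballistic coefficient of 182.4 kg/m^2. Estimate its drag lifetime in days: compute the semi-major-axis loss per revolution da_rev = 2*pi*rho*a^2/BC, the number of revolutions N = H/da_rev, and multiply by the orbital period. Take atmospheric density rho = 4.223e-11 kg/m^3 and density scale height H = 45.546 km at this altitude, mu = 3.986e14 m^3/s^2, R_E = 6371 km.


a = R_E + alt = 6645.6000 km = 6.6456e+06 m
da_rev = 2*pi*rho*a^2/BC = 2*pi*4.223e-11*(6.6456e+06)^2/182.4 = 64.245766 m per revolution
N = H/da_rev = 45546.0000 m / 64.245766 m = 708.9339 revolutions
P = 2*pi*sqrt(a^3/mu) = 5391.5361 s
lifetime = N*P = 708.9339 * 5391.5361 = 3.8222426e+06 s = 44.2389 days

44.2389 days


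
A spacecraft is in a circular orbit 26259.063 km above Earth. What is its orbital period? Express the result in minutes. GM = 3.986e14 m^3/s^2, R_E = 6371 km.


r = 32630.0630 km = 3.2630063e+07 m
T = 2*pi*sqrt(r^3/mu) = 2*pi*sqrt(3.4741914e+22 / 3.986e14)
T = 58659.4639 s = 977.6577 min

977.6577 minutes


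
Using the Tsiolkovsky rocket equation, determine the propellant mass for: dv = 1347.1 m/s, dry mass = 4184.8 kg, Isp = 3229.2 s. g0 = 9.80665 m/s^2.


ve = Isp * g0 = 3229.2 * 9.80665 = 31667.634180 m/s
mass ratio = exp(dv/ve) = exp(1347.1/31667.634180) = 1.04345644
m_prop = m_dry * (mr - 1) = 4184.8 * (1.04345644 - 1)
m_prop = 181.8565 kg

181.8565 kg


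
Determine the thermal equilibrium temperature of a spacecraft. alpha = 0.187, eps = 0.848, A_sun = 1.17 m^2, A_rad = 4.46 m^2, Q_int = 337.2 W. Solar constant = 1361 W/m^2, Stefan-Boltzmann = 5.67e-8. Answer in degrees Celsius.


Numerator = alpha*S*A_sun + Q_int = 0.187*1361*1.17 + 337.2 = 634.9732 W
Denominator = eps*sigma*A_rad = 0.848*5.67e-8*4.46 = 2.1444394e-07 W/K^4
T^4 = 2.9610219e+09 K^4
T = 233.2708 K = -39.8792 C

-39.8792 degrees Celsius


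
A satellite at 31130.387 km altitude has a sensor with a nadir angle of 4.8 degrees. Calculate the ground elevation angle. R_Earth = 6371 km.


r = R_E + alt = 37501.3870 km
Law of sines in the satellite / Earth-center / ground-point triangle:
  sin(nadir)/R_E = sin(90 + el)/r  =>  cos(el) = (r/R_E)*sin(nadir)
cos(el) = (37501.3870 / 6371.0000) * sin(4.8 deg) = 0.4925499
el = arccos(0.4925499) = 60.4917 deg
(Earth-central angle = 90 - nadir - el = 24.7083 deg)

60.4917 degrees


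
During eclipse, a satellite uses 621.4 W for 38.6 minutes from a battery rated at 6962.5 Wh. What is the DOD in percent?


E_used = P * t / 60 = 621.4 * 38.6 / 60 = 399.7673 Wh
DOD = E_used / E_total * 100 = 399.7673 / 6962.5 * 100
DOD = 5.7417 %

5.7417 %


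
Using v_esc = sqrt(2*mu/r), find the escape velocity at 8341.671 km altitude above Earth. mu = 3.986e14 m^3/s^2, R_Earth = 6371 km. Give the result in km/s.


r = 6371.0 + 8341.671 = 14712.6710 km = 1.4712671e+07 m
v_esc = sqrt(2*mu/r) = sqrt(2*3.986e14 / 1.4712671e+07)
v_esc = 7361.0181 m/s = 7.3610 km/s

7.3610 km/s


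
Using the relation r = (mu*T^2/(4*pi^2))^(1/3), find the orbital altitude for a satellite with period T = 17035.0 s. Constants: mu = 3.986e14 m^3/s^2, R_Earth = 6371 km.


T = 17035.0 s
r = (mu*T^2/(4*pi^2))^(1/3) = (3.986e14 * 17035.0^2 / (4*pi^2))^(1/3)
r = 1.4309373e+07 m = 14309.3732 km
alt = r - R_E = 14309.3732 - 6371 = 7938.3732 km

7938.3732 km


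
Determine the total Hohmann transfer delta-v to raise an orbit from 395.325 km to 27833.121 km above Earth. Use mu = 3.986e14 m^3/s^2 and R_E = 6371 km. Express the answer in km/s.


r1 = 6766.3250 km = 6.766325e+06 m
r2 = 34204.1210 km = 3.4204121e+07 m
dv1 = sqrt(mu/r1)*(sqrt(2*r2/(r1+r2)) - 1) = 2242.4583 m/s
dv2 = sqrt(mu/r2)*(1 - sqrt(2*r1/(r1+r2))) = 1451.7930 m/s
total dv = |dv1| + |dv2| = 2242.4583 + 1451.7930 = 3694.2513 m/s = 3.6943 km/s

3.6943 km/s


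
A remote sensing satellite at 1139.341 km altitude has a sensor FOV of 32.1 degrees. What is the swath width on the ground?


FOV = 32.1 deg = 0.5602507 rad
swath = 2 * alt * tan(FOV/2) = 2 * 1139.341 * tan(0.2801253)
swath = 2 * 1139.341 * 0.28769
swath = 655.5541 km

655.5541 km


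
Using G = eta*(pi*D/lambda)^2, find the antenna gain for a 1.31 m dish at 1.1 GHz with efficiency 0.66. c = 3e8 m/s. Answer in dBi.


lambda = c/f = 3e8 / 1.1e+09 = 0.2727273 m
G = eta*(pi*D/lambda)^2 = 0.66*(pi*1.31/0.2727273)^2
G = 150.2897 (linear)
G = 10*log10(150.2897) = 21.7693 dBi

21.7693 dBi


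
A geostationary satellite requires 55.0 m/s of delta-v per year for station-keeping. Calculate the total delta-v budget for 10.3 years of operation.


dV = rate * years = 55.0 * 10.3
dV = 566.5000 m/s

566.5000 m/s


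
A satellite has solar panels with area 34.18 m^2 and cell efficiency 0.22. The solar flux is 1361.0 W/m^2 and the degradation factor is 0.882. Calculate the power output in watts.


P = area * eta * S * degradation
P = 34.18 * 0.22 * 1361.0 * 0.882
P = 9026.5429 W

9026.5429 W


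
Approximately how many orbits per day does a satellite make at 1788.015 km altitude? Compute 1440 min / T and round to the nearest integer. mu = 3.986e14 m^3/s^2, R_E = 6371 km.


r = 8.159015e+06 m
T = 2*pi*sqrt(r^3/mu) = 7334.4545 s = 122.2409 min
revs/day = 1440 / 122.2409 = 11.7800
Rounded: 12 revolutions per day

12 revolutions per day


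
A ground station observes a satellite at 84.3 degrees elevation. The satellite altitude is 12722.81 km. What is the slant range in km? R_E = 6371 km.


h = 12722.81 km, el = 84.3 deg
d = -R_E*sin(el) + sqrt((R_E*sin(el))^2 + 2*R_E*h + h^2)
d = -6371.0000*sin(1.4713) + sqrt((6371.0000*0.9950556)^2 + 2*6371.0000*12722.81 + 12722.81^2)
d = 12743.8232 km

12743.8232 km


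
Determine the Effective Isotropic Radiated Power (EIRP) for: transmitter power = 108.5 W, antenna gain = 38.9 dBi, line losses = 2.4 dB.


Pt = 108.5 W = 20.3543 dBW
EIRP = Pt_dBW + Gt - losses = 20.3543 + 38.9 - 2.4 = 56.8543 dBW

56.8543 dBW


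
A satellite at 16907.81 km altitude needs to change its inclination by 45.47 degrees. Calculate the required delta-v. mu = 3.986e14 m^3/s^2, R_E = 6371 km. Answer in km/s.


r = 23278.8100 km = 2.327881e+07 m
V = sqrt(mu/r) = 4137.9788 m/s
di = 45.47 deg = 0.7936012 rad
dV = 2*V*sin(di/2) = 2*4137.9788*sin(0.3968006)
dV = 3198.4053 m/s = 3.1984 km/s

3.1984 km/s


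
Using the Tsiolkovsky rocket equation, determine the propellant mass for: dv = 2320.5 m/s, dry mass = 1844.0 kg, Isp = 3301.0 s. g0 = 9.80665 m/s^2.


ve = Isp * g0 = 3301.0 * 9.80665 = 32371.751650 m/s
mass ratio = exp(dv/ve) = exp(2320.5/32371.751650) = 1.07431459
m_prop = m_dry * (mr - 1) = 1844.0 * (1.07431459 - 1)
m_prop = 137.0361 kg

137.0361 kg


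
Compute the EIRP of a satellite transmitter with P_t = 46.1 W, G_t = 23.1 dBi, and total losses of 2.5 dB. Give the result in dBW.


Pt = 46.1 W = 16.6370 dBW
EIRP = Pt_dBW + Gt - losses = 16.6370 + 23.1 - 2.5 = 37.2370 dBW

37.2370 dBW


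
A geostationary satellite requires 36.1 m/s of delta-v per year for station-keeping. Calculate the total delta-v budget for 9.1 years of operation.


dV = rate * years = 36.1 * 9.1
dV = 328.5100 m/s

328.5100 m/s


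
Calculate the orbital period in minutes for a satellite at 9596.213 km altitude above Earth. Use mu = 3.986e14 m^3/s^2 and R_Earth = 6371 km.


r = 15967.2130 km = 1.5967213e+07 m
T = 2*pi*sqrt(r^3/mu) = 2*pi*sqrt(4.0708711e+21 / 3.986e14)
T = 20079.5927 s = 334.6599 min

334.6599 minutes


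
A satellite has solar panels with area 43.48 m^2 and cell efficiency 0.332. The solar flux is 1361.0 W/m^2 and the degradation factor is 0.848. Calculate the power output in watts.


P = area * eta * S * degradation
P = 43.48 * 0.332 * 1361.0 * 0.848
P = 16660.2532 W

16660.2532 W


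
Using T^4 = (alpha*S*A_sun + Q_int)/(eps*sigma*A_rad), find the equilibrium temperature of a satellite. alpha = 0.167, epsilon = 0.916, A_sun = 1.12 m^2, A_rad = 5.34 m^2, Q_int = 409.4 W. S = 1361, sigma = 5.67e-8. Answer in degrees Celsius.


Numerator = alpha*S*A_sun + Q_int = 0.167*1361*1.12 + 409.4 = 663.9614 W
Denominator = eps*sigma*A_rad = 0.916*5.67e-8*5.34 = 2.7734465e-07 W/K^4
T^4 = 2.3939941e+09 K^4
T = 221.1978 K = -51.9522 C

-51.9522 degrees Celsius


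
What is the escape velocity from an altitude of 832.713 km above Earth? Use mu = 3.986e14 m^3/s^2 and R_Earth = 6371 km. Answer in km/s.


r = 6371.0 + 832.713 = 7203.7130 km = 7.203713e+06 m
v_esc = sqrt(2*mu/r) = sqrt(2*3.986e14 / 7.203713e+06)
v_esc = 10519.7506 m/s = 10.5198 km/s

10.5198 km/s


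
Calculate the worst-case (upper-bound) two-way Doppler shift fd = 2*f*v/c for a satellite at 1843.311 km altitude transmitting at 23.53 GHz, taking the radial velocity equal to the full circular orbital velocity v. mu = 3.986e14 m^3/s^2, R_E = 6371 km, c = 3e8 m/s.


r = 8.214311e+06 m
v = sqrt(mu/r) = 6965.9937 m/s (worst-case radial velocity)
f = 23.53 GHz = 2.353e+10 Hz
fd = 2*f*v/c = 2*2.353e+10*6965.9937/3.0e+08
fd = 1.0927322e+06 Hz

1.0927e+06 Hz


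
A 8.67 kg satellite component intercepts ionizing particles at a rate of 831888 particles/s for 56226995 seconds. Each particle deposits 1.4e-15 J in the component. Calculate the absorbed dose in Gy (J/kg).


Total energy deposited = rate * time * E_per
  = 831888 * 56226995 * 1.4e-15 = 0.06548439 J
Dose = E_total / mass = 0.06548439 / 8.67
Dose = 0.007552986 Gy

0.0076 Gy


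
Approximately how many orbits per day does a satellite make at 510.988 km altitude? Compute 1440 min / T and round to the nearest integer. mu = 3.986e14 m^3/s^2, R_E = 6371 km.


r = 6.881988e+06 m
T = 2*pi*sqrt(r^3/mu) = 5681.7496 s = 94.6958 min
revs/day = 1440 / 94.6958 = 15.2066
Rounded: 15 revolutions per day

15 revolutions per day


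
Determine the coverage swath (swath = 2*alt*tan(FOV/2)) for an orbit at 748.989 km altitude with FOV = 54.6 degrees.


FOV = 54.6 deg = 0.9529498 rad
swath = 2 * alt * tan(FOV/2) = 2 * 748.989 * tan(0.4764749)
swath = 2 * 748.989 * 0.5161385
swath = 773.1641 km

773.1641 km


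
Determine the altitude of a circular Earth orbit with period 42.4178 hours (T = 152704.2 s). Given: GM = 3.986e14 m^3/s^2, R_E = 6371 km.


T = 152704.2 s
r = (mu*T^2/(4*pi^2))^(1/3) = (3.986e14 * 152704.2^2 / (4*pi^2))^(1/3)
r = 6.1748514e+07 m = 61748.5135 km
alt = r - R_E = 61748.5135 - 6371 = 55377.5135 km

55377.5135 km


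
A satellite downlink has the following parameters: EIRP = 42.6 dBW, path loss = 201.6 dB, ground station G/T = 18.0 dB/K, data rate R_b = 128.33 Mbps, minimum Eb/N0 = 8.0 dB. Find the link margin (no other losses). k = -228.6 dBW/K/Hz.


C/N0 = EIRP - FSPL + G/T - k = 42.6 - 201.6 + 18.0 - (-228.6)
C/N0 = 87.6000 dB-Hz
R_b = 128.33 Mbps = 1.2833e+08 bps -> 10*log10(R_b) = 81.0833 dB-Hz
Eb/N0 = C/N0 - 10*log10(R_b) = 87.6000 - 81.0833 = 6.5167 dB
Margin = Eb/N0 - Eb/N0_req = 6.5167 - 8.0 = -1.4833 dB (negative margin: link does not close)

-1.4833 dB


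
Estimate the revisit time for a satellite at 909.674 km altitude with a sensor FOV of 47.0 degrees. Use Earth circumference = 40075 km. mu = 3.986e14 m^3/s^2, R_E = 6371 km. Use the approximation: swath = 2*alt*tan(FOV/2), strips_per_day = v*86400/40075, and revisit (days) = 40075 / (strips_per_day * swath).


swath = 2*909.674*tan(0.4101524) = 791.0750 km
v = sqrt(mu/r) = 7399.1674 m/s = 7.3992 km/s
strips/day = v*86400/40075 = 7.3992*86400/40075 = 15.9523
coverage/day = strips * swath = 15.9523 * 791.0750 = 12619.4591 km
revisit = 40075 / 12619.4591 = 3.1757 days

3.1757 days


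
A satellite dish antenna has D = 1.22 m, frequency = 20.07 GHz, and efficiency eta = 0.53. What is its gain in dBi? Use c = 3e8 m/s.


lambda = c/f = 3e8 / 2.007e+10 = 0.01494768 m
G = eta*(pi*D/lambda)^2 = 0.53*(pi*1.22/0.01494768)^2
G = 34845.5651 (linear)
G = 10*log10(34845.5651) = 45.4215 dBi

45.4215 dBi


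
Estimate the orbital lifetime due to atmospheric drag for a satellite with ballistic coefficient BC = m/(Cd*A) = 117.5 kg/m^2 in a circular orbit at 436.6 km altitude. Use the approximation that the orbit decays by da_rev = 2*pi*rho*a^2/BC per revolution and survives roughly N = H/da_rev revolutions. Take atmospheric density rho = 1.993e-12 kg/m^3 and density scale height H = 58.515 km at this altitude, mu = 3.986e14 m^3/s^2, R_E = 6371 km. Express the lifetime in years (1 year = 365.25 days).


a = R_E + alt = 6807.6000 km = 6.8076e+06 m
da_rev = 2*pi*rho*a^2/BC = 2*pi*1.993e-12*(6.8076e+06)^2/117.5 = 4.938981 m per revolution
N = H/da_rev = 58515.0000 m / 4.938981 m = 11847.5854 revolutions
P = 2*pi*sqrt(a^3/mu) = 5589.8772 s
lifetime = N*P = 11847.5854 * 5589.8772 = 6.6226548e+07 s = 766.5110 days
years = 766.5110 / 365.25 = 2.0986 years

2.0986 years


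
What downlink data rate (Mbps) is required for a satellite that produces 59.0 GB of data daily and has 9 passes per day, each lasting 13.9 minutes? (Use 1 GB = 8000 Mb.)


total contact time = 9 * 13.9 * 60 = 7506.0000 s
data = 59.0 GB = 472000.0000 Mb
rate = 472000.0000 / 7506.0000 = 62.8830 Mbps

62.8830 Mbps


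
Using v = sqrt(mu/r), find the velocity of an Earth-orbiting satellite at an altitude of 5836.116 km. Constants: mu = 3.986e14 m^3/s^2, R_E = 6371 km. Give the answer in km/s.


r = R_E + alt = 6371.0 + 5836.116 = 12207.1160 km = 1.2207116e+07 m
v = sqrt(mu/r) = sqrt(3.986e14 / 1.2207116e+07) = 5714.2878 m/s = 5.7143 km/s

5.7143 km/s


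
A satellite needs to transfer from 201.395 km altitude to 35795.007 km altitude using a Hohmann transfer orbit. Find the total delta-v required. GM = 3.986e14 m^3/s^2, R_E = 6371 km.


r1 = 6572.3950 km = 6.572395e+06 m
r2 = 42166.0070 km = 4.2166007e+07 m
dv1 = sqrt(mu/r1)*(sqrt(2*r2/(r1+r2)) - 1) = 2456.2920 m/s
dv2 = sqrt(mu/r2)*(1 - sqrt(2*r1/(r1+r2))) = 1477.8720 m/s
total dv = |dv1| + |dv2| = 2456.2920 + 1477.8720 = 3934.1641 m/s = 3.9342 km/s

3.9342 km/s


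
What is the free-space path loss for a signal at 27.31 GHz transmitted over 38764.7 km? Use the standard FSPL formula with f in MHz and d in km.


f = 27.31 GHz = 27310.0000 MHz
d = 38764.7 km
FSPL = 32.44 + 20*log10(27310.0000) + 20*log10(38764.7)
FSPL = 32.44 + 88.7264 + 91.7687
FSPL = 212.9352 dB

212.9352 dB


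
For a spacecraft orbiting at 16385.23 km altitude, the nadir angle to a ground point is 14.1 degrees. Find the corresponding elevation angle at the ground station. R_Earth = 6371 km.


r = R_E + alt = 22756.2300 km
Law of sines in the satellite / Earth-center / ground-point triangle:
  sin(nadir)/R_E = sin(90 + el)/r  =>  cos(el) = (r/R_E)*sin(nadir)
cos(el) = (22756.2300 / 6371.0000) * sin(14.1 deg) = 0.8701553
el = arccos(0.8701553) = 29.5233 deg
(Earth-central angle = 90 - nadir - el = 46.3767 deg)

29.5233 degrees


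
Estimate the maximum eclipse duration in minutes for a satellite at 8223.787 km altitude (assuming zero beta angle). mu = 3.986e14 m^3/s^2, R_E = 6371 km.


r = 14594.7870 km
T = 292.4534 min
Eclipse fraction = arcsin(R_E/r)/pi = arcsin(6371.0000/14594.7870)/pi
= arcsin(0.4365257)/pi = 0.1437912
Eclipse duration = 0.1437912 * 292.4534 = 42.0522 min

42.0522 minutes


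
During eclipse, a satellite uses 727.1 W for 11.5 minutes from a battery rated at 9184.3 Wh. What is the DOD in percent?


E_used = P * t / 60 = 727.1 * 11.5 / 60 = 139.3608 Wh
DOD = E_used / E_total * 100 = 139.3608 / 9184.3 * 100
DOD = 1.5174 %

1.5174 %


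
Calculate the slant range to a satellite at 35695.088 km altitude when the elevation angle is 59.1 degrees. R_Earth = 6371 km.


h = 35695.088 km, el = 59.1 deg
d = -R_E*sin(el) + sqrt((R_E*sin(el))^2 + 2*R_E*h + h^2)
d = -6371.0000*sin(1.0315) + sqrt((6371.0000*0.8580649)^2 + 2*6371.0000*35695.088 + 35695.088^2)
d = 36471.9293 km

36471.9293 km


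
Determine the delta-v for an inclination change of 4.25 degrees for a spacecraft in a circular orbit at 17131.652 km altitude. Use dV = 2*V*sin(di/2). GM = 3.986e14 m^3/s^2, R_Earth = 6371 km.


r = 23502.6520 km = 2.3502652e+07 m
V = sqrt(mu/r) = 4118.2263 m/s
di = 4.25 deg = 0.07417649 rad
dV = 2*V*sin(di/2) = 2*4118.2263*sin(0.03708825)
dV = 305.4056 m/s = 0.3054056 km/s

0.3054 km/s


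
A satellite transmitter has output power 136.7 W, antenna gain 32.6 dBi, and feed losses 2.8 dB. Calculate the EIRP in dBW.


Pt = 136.7 W = 21.3577 dBW
EIRP = Pt_dBW + Gt - losses = 21.3577 + 32.6 - 2.8 = 51.1577 dBW

51.1577 dBW


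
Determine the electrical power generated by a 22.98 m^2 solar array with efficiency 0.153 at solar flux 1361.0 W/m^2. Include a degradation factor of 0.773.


P = area * eta * S * degradation
P = 22.98 * 0.153 * 1361.0 * 0.773
P = 3698.9552 W

3698.9552 W


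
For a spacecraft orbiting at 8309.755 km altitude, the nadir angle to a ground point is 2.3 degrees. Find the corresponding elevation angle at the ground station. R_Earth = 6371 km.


r = R_E + alt = 14680.7550 km
Law of sines in the satellite / Earth-center / ground-point triangle:
  sin(nadir)/R_E = sin(90 + el)/r  =>  cos(el) = (r/R_E)*sin(nadir)
cos(el) = (14680.7550 / 6371.0000) * sin(2.3 deg) = 0.09247607
el = arccos(0.09247607) = 84.6939 deg
(Earth-central angle = 90 - nadir - el = 3.0061 deg)

84.6939 degrees


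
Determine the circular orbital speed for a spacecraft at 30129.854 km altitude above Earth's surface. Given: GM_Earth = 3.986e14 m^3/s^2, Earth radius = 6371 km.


r = R_E + alt = 6371.0 + 30129.854 = 36500.8540 km = 3.6500854e+07 m
v = sqrt(mu/r) = sqrt(3.986e14 / 3.6500854e+07) = 3304.5866 m/s = 3.3046 km/s

3.3046 km/s


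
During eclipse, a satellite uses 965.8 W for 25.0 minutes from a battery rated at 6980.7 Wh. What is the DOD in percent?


E_used = P * t / 60 = 965.8 * 25.0 / 60 = 402.4167 Wh
DOD = E_used / E_total * 100 = 402.4167 / 6980.7 * 100
DOD = 5.7647 %

5.7647 %


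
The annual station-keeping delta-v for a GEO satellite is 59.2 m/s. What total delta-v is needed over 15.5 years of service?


dV = rate * years = 59.2 * 15.5
dV = 917.6000 m/s

917.6000 m/s


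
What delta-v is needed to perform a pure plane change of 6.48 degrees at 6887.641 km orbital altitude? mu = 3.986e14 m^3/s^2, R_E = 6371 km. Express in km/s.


r = 13258.6410 km = 1.3258641e+07 m
V = sqrt(mu/r) = 5483.0113 m/s
di = 6.48 deg = 0.1130973 rad
dV = 2*V*sin(di/2) = 2*5483.0113*sin(0.05654867)
dV = 619.7835 m/s = 0.6197835 km/s

0.6198 km/s


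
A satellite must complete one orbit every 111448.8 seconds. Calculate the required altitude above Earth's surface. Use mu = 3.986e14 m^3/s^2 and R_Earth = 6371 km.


T = 111448.8 s
r = (mu*T^2/(4*pi^2))^(1/3) = (3.986e14 * 111448.8^2 / (4*pi^2))^(1/3)
r = 5.005446e+07 m = 50054.4604 km
alt = r - R_E = 50054.4604 - 6371 = 43683.4604 km

43683.4604 km


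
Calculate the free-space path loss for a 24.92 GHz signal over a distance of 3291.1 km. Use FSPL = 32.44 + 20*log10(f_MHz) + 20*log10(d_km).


f = 24.92 GHz = 24920.0000 MHz
d = 3291.1 km
FSPL = 32.44 + 20*log10(24920.0000) + 20*log10(3291.1)
FSPL = 32.44 + 87.9310 + 70.3468
FSPL = 190.7178 dB

190.7178 dB


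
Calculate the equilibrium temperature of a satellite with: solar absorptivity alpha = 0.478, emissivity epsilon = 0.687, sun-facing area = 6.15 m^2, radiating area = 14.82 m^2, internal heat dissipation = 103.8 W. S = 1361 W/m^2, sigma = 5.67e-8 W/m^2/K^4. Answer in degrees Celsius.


Numerator = alpha*S*A_sun + Q_int = 0.478*1361*6.15 + 103.8 = 4104.7317 W
Denominator = eps*sigma*A_rad = 0.687*5.67e-8*14.82 = 5.7728198e-07 W/K^4
T^4 = 7.1104449e+09 K^4
T = 290.3850 K = 17.2350 C

17.2350 degrees Celsius


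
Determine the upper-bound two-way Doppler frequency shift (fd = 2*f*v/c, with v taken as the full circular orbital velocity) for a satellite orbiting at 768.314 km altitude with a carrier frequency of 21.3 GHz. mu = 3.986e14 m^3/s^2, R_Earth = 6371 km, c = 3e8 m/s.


r = 7.139314e+06 m
v = sqrt(mu/r) = 7472.0609 m/s (worst-case radial velocity)
f = 21.3 GHz = 2.13e+10 Hz
fd = 2*f*v/c = 2*2.13e+10*7472.0609/3.0e+08
fd = 1.0610327e+06 Hz

1.0610e+06 Hz


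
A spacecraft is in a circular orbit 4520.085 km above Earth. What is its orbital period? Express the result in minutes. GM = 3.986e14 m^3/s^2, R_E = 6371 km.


r = 10891.0850 km = 1.0891085e+07 m
T = 2*pi*sqrt(r^3/mu) = 2*pi*sqrt(1.291854e+21 / 3.986e14)
T = 11311.4412 s = 188.5240 min

188.5240 minutes


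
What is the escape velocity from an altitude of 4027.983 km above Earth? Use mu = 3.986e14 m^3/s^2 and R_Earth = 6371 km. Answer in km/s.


r = 6371.0 + 4027.983 = 10398.9830 km = 1.0398983e+07 m
v_esc = sqrt(2*mu/r) = sqrt(2*3.986e14 / 1.0398983e+07)
v_esc = 8755.6463 m/s = 8.7556 km/s

8.7556 km/s


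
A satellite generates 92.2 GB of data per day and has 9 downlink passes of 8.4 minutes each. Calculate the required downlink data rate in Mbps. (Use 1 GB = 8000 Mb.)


total contact time = 9 * 8.4 * 60 = 4536.0000 s
data = 92.2 GB = 737600.0000 Mb
rate = 737600.0000 / 4536.0000 = 162.6102 Mbps

162.6102 Mbps


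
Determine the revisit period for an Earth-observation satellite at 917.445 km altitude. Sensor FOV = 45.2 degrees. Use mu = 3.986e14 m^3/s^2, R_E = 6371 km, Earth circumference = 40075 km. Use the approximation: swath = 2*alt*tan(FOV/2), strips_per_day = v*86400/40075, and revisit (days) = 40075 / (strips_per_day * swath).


swath = 2*917.445*tan(0.3944444) = 763.7910 km
v = sqrt(mu/r) = 7395.2218 m/s = 7.3952 km/s
strips/day = v*86400/40075 = 7.3952*86400/40075 = 15.9438
coverage/day = strips * swath = 15.9438 * 763.7910 = 12177.7190 km
revisit = 40075 / 12177.7190 = 3.2908 days

3.2908 days


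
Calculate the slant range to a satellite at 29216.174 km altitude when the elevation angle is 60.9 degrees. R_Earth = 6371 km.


h = 29216.174 km, el = 60.9 deg
d = -R_E*sin(el) + sqrt((R_E*sin(el))^2 + 2*R_E*h + h^2)
d = -6371.0000*sin(1.0629) + sqrt((6371.0000*0.8737722)^2 + 2*6371.0000*29216.174 + 29216.174^2)
d = 29885.2296 km

29885.2296 km


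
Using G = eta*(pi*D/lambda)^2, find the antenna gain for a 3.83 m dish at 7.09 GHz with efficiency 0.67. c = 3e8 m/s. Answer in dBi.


lambda = c/f = 3e8 / 7.09e+09 = 0.04231312 m
G = eta*(pi*D/lambda)^2 = 0.67*(pi*3.83/0.04231312)^2
G = 54177.8862 (linear)
G = 10*log10(54177.8862) = 47.3382 dBi

47.3382 dBi


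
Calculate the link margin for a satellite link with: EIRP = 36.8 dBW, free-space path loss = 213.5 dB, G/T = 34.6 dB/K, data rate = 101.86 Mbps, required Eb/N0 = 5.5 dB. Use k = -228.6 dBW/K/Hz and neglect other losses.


C/N0 = EIRP - FSPL + G/T - k = 36.8 - 213.5 + 34.6 - (-228.6)
C/N0 = 86.5000 dB-Hz
R_b = 101.86 Mbps = 1.0186e+08 bps -> 10*log10(R_b) = 80.0800 dB-Hz
Eb/N0 = C/N0 - 10*log10(R_b) = 86.5000 - 80.0800 = 6.4200 dB
Margin = Eb/N0 - Eb/N0_req = 6.4200 - 5.5 = 0.9199633 dB (link closes)

0.9200 dB


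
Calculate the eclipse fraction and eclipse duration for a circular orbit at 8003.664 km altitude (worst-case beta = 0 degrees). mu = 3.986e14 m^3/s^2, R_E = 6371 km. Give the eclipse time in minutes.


r = 14374.6640 km
T = 285.8621 min
Eclipse fraction = arcsin(R_E/r)/pi = arcsin(6371.0000/14374.6640)/pi
= arcsin(0.4432104)/pi = 0.1461605
Eclipse duration = 0.1461605 * 285.8621 = 41.7817 min

41.7817 minutes


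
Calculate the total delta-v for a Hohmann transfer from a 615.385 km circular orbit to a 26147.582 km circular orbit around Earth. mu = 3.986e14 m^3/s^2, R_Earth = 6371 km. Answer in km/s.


r1 = 6986.3850 km = 6.986385e+06 m
r2 = 32518.5820 km = 3.2518582e+07 m
dv1 = sqrt(mu/r1)*(sqrt(2*r2/(r1+r2)) - 1) = 2138.2430 m/s
dv2 = sqrt(mu/r2)*(1 - sqrt(2*r1/(r1+r2))) = 1418.9066 m/s
total dv = |dv1| + |dv2| = 2138.2430 + 1418.9066 = 3557.1497 m/s = 3.5571 km/s

3.5571 km/s


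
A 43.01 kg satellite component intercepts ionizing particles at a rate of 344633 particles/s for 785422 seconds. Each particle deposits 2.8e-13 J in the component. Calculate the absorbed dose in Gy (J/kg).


Total energy deposited = rate * time * E_per
  = 344633 * 785422 * 2.8e-13 = 0.07579106 J
Dose = E_total / mass = 0.07579106 / 43.01
Dose = 0.001762173 Gy

0.0018 Gy


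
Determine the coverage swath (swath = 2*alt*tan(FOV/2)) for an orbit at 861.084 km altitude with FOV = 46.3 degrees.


FOV = 46.3 deg = 0.8080874 rad
swath = 2 * alt * tan(FOV/2) = 2 * 861.084 * tan(0.4040437)
swath = 2 * 861.084 * 0.427568
swath = 736.3439 km

736.3439 km
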